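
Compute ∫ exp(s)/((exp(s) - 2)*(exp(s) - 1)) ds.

log(exp(s) - 2) - log(exp(s) - 1) + C

Let u = e^s, du = e^s ds.
The integral becomes ∫ du/((u-2)(u-1)); decompose into partial fractions.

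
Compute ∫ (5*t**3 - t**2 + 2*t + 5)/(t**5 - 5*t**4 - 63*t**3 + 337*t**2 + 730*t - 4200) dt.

Factor the denominator: (t - 6)*(t - 5)**2*(t + 4)*(t + 7).
Partial-fraction decomposition: -197/(624*(t + 7)) + 113/(810*(t + 4)) - 10349/(1296*(t - 5)) - 205/(36*(t - 5)**2) + 1061/(130*(t - 6)).
Integrate each term; A/(t−a) gives A·log|t−a|; A/(t−a)² gives −A/(t−a).

1061*log(t - 6)/130 - 10349*log(t - 5)/1296 + 113*log(t + 4)/810 - 197*log(t + 7)/624 + 205/(36*t - 180) + C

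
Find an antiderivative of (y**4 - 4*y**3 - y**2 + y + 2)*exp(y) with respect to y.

(y**4 - 8*y**3 + 23*y**2 - 45*y + 47)*exp(y) + C

Use integration by parts with u = y**4 - 4*y**3 - y**2 + y + 2, dv = exp(y) dy, so v = exp(y).
Apply parts 4 times (tabular method): alternate signs, differentiate u down to 0, integrate dv up.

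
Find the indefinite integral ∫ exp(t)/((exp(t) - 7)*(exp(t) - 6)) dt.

log(exp(t) - 7) - log(exp(t) - 6) + C

Let u = e^t, du = e^t dt.
The integral becomes ∫ du/((u-6)(u-7)); decompose into partial fractions.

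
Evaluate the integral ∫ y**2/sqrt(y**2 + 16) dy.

y*sqrt(y**2 + 16)/2 - 8*log(y + sqrt(y**2 + 16)) + C

Substitute y = 4·tan(θ), so dy = 4·sec(θ)^2 dθ and the radical becomes sqrt(y**2 + 16) = 4·sec(θ) by the Pythagorean identity.
Integrate the resulting trig expression in θ, then back-substitute tan(θ) = y/4, sec(θ) = sqrt(y**2 + 16)/4 (absorbing any constant into C).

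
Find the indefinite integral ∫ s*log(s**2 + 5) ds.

s**2*log(s**2 + 5)/2 - s**2/2 + 5*log(s**2 + 5)/2 + C

Let u = s**2 + 5, so du = (2*s) ds.
The integral becomes (1/2)·∫ log(u) du; integrate by parts with u′=log(u), dv′=du.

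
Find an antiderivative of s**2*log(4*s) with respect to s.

Use integration by parts with u = log(4*s), dv = s**2 ds.
Then du = 1/s ds and v = s**3/3.

s**3*(log(s) + 2*log(2))/3 - s**3/9 + C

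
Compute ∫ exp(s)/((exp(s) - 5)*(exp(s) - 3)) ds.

Let u = e^s, du = e^s ds.
The integral becomes ∫ du/((u-5)(u-3)); decompose into partial fractions.

log(exp(s) - 5)/2 - log(exp(s) - 3)/2 + C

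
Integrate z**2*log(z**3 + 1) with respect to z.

Let u = z**3 + 1, so du = (3*z**2) dz.
The integral becomes (1/3)·∫ log(u) du; integrate by parts with u′=log(u), dv′=du.

z**3*log(z**3 + 1)/3 - z**3/3 + log(z**3 + 1)/3 + C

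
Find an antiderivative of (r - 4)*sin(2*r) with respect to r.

-r*cos(2*r)/2 + sin(2*r)/4 + 2*cos(2*r) + C

Use integration by parts with u = r - 4, dv = sin(2*r) dr, so v = -cos(2*r)/2.
Apply parts 1 times (tabular method): alternate signs, differentiate u down to 0, integrate dv up.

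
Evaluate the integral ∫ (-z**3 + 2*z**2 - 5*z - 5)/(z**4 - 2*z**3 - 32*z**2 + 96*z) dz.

-5*log(z)/96 - 341*log(z - 4)/800 - 313*log(z + 6)/600 + 57/(40*z - 160) + C

Factor the denominator: z*(z - 4)**2*(z + 6).
Partial-fraction decomposition: -313/(600*(z + 6)) - 341/(800*(z - 4)) - 57/(40*(z - 4)**2) - 5/(96*z).
Integrate each term; A/(z−a) gives A·log|z−a|; A/(z−a)² gives −A/(z−a).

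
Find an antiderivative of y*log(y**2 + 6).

Let u = y**2 + 6, so du = (2*y) dy.
The integral becomes (1/2)·∫ log(u) du; integrate by parts with u′=log(u), dv′=du.

y**2*log(y**2 + 6)/2 - y**2/2 + 3*log(y**2 + 6) + C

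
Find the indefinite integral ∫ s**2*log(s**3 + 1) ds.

Let u = s**3 + 1, so du = (3*s**2) ds.
The integral becomes (1/3)·∫ log(u) du; integrate by parts with u′=log(u), dv′=du.

s**3*log(s**3 + 1)/3 - s**3/3 + log(s**3 + 1)/3 + C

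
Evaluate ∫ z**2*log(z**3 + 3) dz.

z**3*log(z**3 + 3)/3 - z**3/3 + log(z**3 + 3) + C

Let u = z**3 + 3, so du = (3*z**2) dz.
The integral becomes (1/3)·∫ log(u) du; integrate by parts with u′=log(u), dv′=du.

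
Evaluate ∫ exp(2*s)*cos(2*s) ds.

Let I denote the integral. Integrate by parts with u = cos(2*s), dv = exp(2*s) ds, so v = exp(2*s)/2: I = exp(2*s)*cos(2*s)/2 + ∫ exp(2*s)*sin(2*s) ds.
Apply parts again with u = sin(2*s), dv = exp(2*s) ds: ∫ exp(2*s)*sin(2*s) ds = exp(2*s)*sin(2*s)/2 − I. Substituting back brings back I: I = exp(2*s)*sin(2*s)/2 + exp(2*s)*cos(2*s)/2 − I.
Solving for I: (1 + 1)·I equals the remaining terms, so I = (1/2)·(exp(2*s)*sin(2*s)/2 + exp(2*s)*cos(2*s)/2).

exp(2*s)*sin(2*s)/4 + exp(2*s)*cos(2*s)/4 + C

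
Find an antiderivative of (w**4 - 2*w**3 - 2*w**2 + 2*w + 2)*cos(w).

Use integration by parts with u = w**4 - 2*w**3 - 2*w**2 + 2*w + 2, dv = cos(w) dw, so v = sin(w).
Apply parts 4 times (tabular method): alternate signs, differentiate u down to 0, integrate dv up.

w**4*sin(w) - 2*w**3*sin(w) + 4*w**3*cos(w) - 14*w**2*sin(w) - 6*w**2*cos(w) + 14*w*sin(w) - 28*w*cos(w) + 30*sin(w) + 14*cos(w) + C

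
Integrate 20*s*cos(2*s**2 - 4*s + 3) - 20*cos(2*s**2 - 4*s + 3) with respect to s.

Let u = 2*s**2 - 4*s + 3, so du = (4*s - 4) ds.
Rewriting, the integral becomes 5·∫ cos(u) du = 5·sin(u).
Substituting back, u = 2*s**2 - 4*s + 3.

5*sin(2*s**2 - 4*s + 3) + C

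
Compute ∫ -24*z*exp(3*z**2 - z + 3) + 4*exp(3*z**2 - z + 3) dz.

-4*exp(3*z**2 - z + 3) + C

Let u = 3*z**2 - z + 3, so du = (6*z - 1) dz.
Rewriting, the integral becomes -4·∫ e^u du = -4·e^u.
Substituting back, u = 3*z**2 - z + 3.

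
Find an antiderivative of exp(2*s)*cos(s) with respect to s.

Let I denote the integral. Integrate by parts with u = cos(s), dv = exp(2*s) ds, so v = exp(2*s)/2: I = exp(2*s)*cos(s)/2 + (1/2)·∫ exp(2*s)*sin(s) ds.
Apply parts again with u = sin(s), dv = exp(2*s) ds: ∫ exp(2*s)*sin(s) ds = exp(2*s)*sin(s)/2 − (1/2)·I. Substituting back brings back I: I = exp(2*s)*sin(s)/4 + exp(2*s)*cos(s)/2 − (1/4)·I.
Solving for I: (1 + 1/4)·I equals the remaining terms, so I = (4/5)·(exp(2*s)*sin(s)/4 + exp(2*s)*cos(s)/2).

exp(2*s)*sin(s)/5 + 2*exp(2*s)*cos(s)/5 + C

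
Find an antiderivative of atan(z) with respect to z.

z*atan(z) - log(z**2 + 1)/2 + C

Use integration by parts with u = arctan(z), dv = dz.
Then du = 1/(z**2 + 1) dz.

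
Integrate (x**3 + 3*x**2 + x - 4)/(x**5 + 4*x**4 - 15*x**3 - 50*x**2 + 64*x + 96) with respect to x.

53*log(x - 3)/196 - log(x - 2)/6 - log(x + 1)/36 - 67*log(x + 4)/882 - 4/(21*x + 84) + C

Factor the denominator: (x - 3)*(x - 2)*(x + 1)*(x + 4)**2.
Partial-fraction decomposition: -67/(882*(x + 4)) + 4/(21*(x + 4)**2) - 1/(36*(x + 1)) - 1/(6*(x - 2)) + 53/(196*(x - 3)).
Integrate each term; A/(x−a) gives A·log|x−a|; A/(x−a)² gives −A/(x−a).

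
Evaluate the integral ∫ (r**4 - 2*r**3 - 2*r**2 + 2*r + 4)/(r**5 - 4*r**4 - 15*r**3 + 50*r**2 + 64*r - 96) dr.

268*log(r - 4)/441 + log(r - 1)/36 - 2*log(r + 2)/9 + 115*log(r + 3)/196 - 6/(7*r - 28) + C

Factor the denominator: (r - 4)**2*(r - 1)*(r + 2)*(r + 3).
Partial-fraction decomposition: 115/(196*(r + 3)) - 2/(9*(r + 2)) + 1/(36*(r - 1)) + 268/(441*(r - 4)) + 6/(7*(r - 4)**2).
Integrate each term; A/(r−a) gives A·log|r−a|; A/(r−a)² gives −A/(r−a).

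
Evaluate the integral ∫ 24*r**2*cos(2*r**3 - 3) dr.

4*sin(2*r**3 - 3) + C

Let u = 2*r**3 - 3, so du = (6*r**2) dr.
Rewriting, the integral becomes 4·∫ cos(u) du = 4·sin(u).
Substituting back, u = 2*r**3 - 3.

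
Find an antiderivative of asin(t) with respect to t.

t*asin(t) + sqrt(-t**2 + 1) + C

Use integration by parts with u = arcsin(t), dv = dt.
Then du = 1/sqrt(-t**2 + 1) dt.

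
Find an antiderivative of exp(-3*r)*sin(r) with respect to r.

-3*exp(-3*r)*sin(r)/10 - exp(-3*r)*cos(r)/10 + C

Let I denote the integral. Integrate by parts with u = sin(r), dv = exp(-3*r) dr, so v = -exp(-3*r)/3: I = -exp(-3*r)*sin(r)/3 + (1/3)·∫ exp(-3*r)*cos(r) dr.
Apply parts again with u = cos(r), dv = exp(-3*r) dr: ∫ exp(-3*r)*cos(r) dr = -exp(-3*r)*cos(r)/3 − (1/3)·I. Substituting back brings back I: I = -exp(-3*r)*sin(r)/3 - exp(-3*r)*cos(r)/9 − (1/9)·I.
Solving for I: (1 + 1/9)·I equals the remaining terms, so I = (9/10)·(-exp(-3*r)*sin(r)/3 - exp(-3*r)*cos(r)/9).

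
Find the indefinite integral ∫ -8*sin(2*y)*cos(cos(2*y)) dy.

Let u = cos(2*y), so du = (-2*sin(2*y)) dy.
Rewriting, the integral becomes 4·∫ cos(u) du = 4·sin(u).
Substituting back, u = cos(2*y).

4*sin(cos(2*y)) + C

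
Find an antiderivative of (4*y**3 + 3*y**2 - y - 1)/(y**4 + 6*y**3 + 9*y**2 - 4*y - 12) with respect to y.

Factor the denominator: (y - 1)*(y + 2)**2*(y + 3).
Partial-fraction decomposition: 79/(4*(y + 3)) - 143/(9*(y + 2)) + 19/(3*(y + 2)**2) + 5/(36*(y - 1)).
Integrate each term; A/(y−a) gives A·log|y−a|; A/(y−a)² gives −A/(y−a).

5*log(y - 1)/36 - 143*log(y + 2)/9 + 79*log(y + 3)/4 - 19/(3*y + 6) + C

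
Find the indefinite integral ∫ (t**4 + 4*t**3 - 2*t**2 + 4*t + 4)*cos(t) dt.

Use integration by parts with u = t**4 + 4*t**3 - 2*t**2 + 4*t + 4, dv = cos(t) dt, so v = sin(t).
Apply parts 4 times (tabular method): alternate signs, differentiate u down to 0, integrate dv up.

t**4*sin(t) + 4*t**3*sin(t) + 4*t**3*cos(t) - 14*t**2*sin(t) + 12*t**2*cos(t) - 20*t*sin(t) - 28*t*cos(t) + 32*sin(t) - 20*cos(t) + C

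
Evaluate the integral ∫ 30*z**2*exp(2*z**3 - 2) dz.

Let u = 2*z**3 - 2, so du = (6*z**2) dz.
Rewriting, the integral becomes 5·∫ e^u du = 5·e^u.
Substituting back, u = 2*z**3 - 2.

5*exp(2*z**3 - 2) + C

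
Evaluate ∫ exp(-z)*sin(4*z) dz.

Let I denote the integral. Integrate by parts with u = sin(4*z), dv = exp(-z) dz, so v = -exp(-z): I = -exp(-z)*sin(4*z) + 4·∫ exp(-z)*cos(4*z) dz.
Apply parts again with u = cos(4*z), dv = exp(-z) dz: ∫ exp(-z)*cos(4*z) dz = -exp(-z)*cos(4*z) − 4·I. Substituting back brings back I: I = -exp(-z)*sin(4*z) - 4*exp(-z)*cos(4*z) − 16·I.
Solving for I: (1 + 16)·I equals the remaining terms, so I = (1/17)·(-exp(-z)*sin(4*z) - 4*exp(-z)*cos(4*z)).

-exp(-z)*sin(4*z)/17 - 4*exp(-z)*cos(4*z)/17 + C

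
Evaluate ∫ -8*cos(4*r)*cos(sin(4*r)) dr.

Let u = sin(4*r), so du = (4*cos(4*r)) dr.
Rewriting, the integral becomes -2·∫ cos(u) du = -2·sin(u).
Substituting back, u = sin(4*r).

-2*sin(sin(4*r)) + C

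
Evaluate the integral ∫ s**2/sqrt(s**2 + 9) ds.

s*sqrt(s**2 + 9)/2 - 9*log(s + sqrt(s**2 + 9))/2 + C

Substitute s = 3·tan(θ), so ds = 3·sec(θ)^2 dθ and the radical becomes sqrt(s**2 + 9) = 3·sec(θ) by the Pythagorean identity.
Integrate the resulting trig expression in θ, then back-substitute tan(θ) = s/3, sec(θ) = sqrt(s**2 + 9)/3 (absorbing any constant into C).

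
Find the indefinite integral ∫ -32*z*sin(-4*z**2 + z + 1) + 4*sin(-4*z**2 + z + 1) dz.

Let u = 4*z**2 - z - 1, so du = (8*z - 1) dz.
Rewriting, the integral becomes 4·∫ sin(u) du = 4·-cos(u).
Substituting back, u = 4*z**2 - z - 1.

-4*cos(-4*z**2 + z + 1) + C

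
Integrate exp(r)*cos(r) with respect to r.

exp(r)*sin(r)/2 + exp(r)*cos(r)/2 + C

Let I denote the integral. Integrate by parts with u = cos(r), dv = exp(r) dr, so v = exp(r): I = exp(r)*cos(r) + ∫ exp(r)*sin(r) dr.
Apply parts again with u = sin(r), dv = exp(r) dr: ∫ exp(r)*sin(r) dr = exp(r)*sin(r) − I. Substituting back brings back I: I = exp(r)*sin(r) + exp(r)*cos(r) − I.
Solving for I: (1 + 1)·I equals the remaining terms, so I = (1/2)·(exp(r)*sin(r) + exp(r)*cos(r)).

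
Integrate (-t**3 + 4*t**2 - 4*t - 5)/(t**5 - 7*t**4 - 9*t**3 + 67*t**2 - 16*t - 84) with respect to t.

-9*log(t - 7)/100 - log(t - 2)/45 - log(t + 1)/36 + 7*log(t + 3)/50 - 1/(15*t - 30) + C

Factor the denominator: (t - 7)*(t - 2)**2*(t + 1)*(t + 3).
Partial-fraction decomposition: 7/(50*(t + 3)) - 1/(36*(t + 1)) - 1/(45*(t - 2)) + 1/(15*(t - 2)**2) - 9/(100*(t - 7)).
Integrate each term; A/(t−a) gives A·log|t−a|; A/(t−a)² gives −A/(t−a).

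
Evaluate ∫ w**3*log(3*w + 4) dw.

Use integration by parts with u = log(3*w + 4), dv = w**3 dw.
Then du = 3/(3*w + 4) dw and v = w**4/4.

w**4*log(3*w + 4)/4 - w**4/16 + w**3/9 - 2*w**2/9 + 16*w/27 - 64*log(3*w + 4)/81 + C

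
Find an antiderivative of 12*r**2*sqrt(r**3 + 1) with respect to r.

Let u = r**3 + 1, so du = (3*r**2) dr.
Rewriting, the integral becomes 4·∫ √u du = 4·(2/3)u^(3/2).
Substituting back, u = r**3 + 1.

8*(r**3 + 1)**(3/2)/3 + C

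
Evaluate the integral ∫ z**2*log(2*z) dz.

Use integration by parts with u = log(2*z), dv = z**2 dz.
Then du = 1/z dz and v = z**3/3.

z**3*(log(z) + log(2))/3 - z**3/9 + C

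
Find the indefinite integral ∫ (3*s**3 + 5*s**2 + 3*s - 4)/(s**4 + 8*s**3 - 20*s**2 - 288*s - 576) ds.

Factor the denominator: (s - 6)*(s + 4)**2*(s + 6).
Partial-fraction decomposition: 245/(24*(s + 6)) - 791/(100*(s + 4)) + 32/(5*(s + 4)**2) + 421/(600*(s - 6)).
Integrate each term; A/(s−a) gives A·log|s−a|; A/(s−a)² gives −A/(s−a).

421*log(s - 6)/600 - 791*log(s + 4)/100 + 245*log(s + 6)/24 - 32/(5*s + 20) + C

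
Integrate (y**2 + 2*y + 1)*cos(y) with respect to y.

y**2*sin(y) + 2*y*sin(y) + 2*y*cos(y) - sin(y) + 2*cos(y) + C

Use integration by parts with u = y**2 + 2*y + 1, dv = cos(y) dy, so v = sin(y).
Apply parts 2 times (tabular method): alternate signs, differentiate u down to 0, integrate dv up.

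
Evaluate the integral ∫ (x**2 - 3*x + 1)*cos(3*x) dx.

x**2*sin(3*x)/3 - x*sin(3*x) + 2*x*cos(3*x)/9 + 7*sin(3*x)/27 - cos(3*x)/3 + C

Use integration by parts with u = x**2 - 3*x + 1, dv = cos(3*x) dx, so v = sin(3*x)/3.
Apply parts 2 times (tabular method): alternate signs, differentiate u down to 0, integrate dv up.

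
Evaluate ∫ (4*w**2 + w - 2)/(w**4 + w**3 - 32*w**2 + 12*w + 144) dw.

11*log(w - 4)/10 - 37*log(w - 3)/45 + log(w + 2)/10 - 17*log(w + 6)/45 + C

Factor the denominator: (w - 4)*(w - 3)*(w + 2)*(w + 6).
Partial-fraction decomposition: -17/(45*(w + 6)) + 1/(10*(w + 2)) - 37/(45*(w - 3)) + 11/(10*(w - 4)).
Integrate each term: A/(w−a) contributes A·log|w−a|.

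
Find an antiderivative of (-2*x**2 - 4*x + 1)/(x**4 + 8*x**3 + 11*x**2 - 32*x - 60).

-3*log(x - 2)/28 - log(x + 2)/12 - log(x + 3)/2 + 29*log(x + 5)/42 + C

Factor the denominator: (x - 2)*(x + 2)*(x + 3)*(x + 5).
Partial-fraction decomposition: 29/(42*(x + 5)) - 1/(2*(x + 3)) - 1/(12*(x + 2)) - 3/(28*(x - 2)).
Integrate each term: A/(x−a) contributes A·log|x−a|.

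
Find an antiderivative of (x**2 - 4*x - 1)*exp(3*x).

Use integration by parts with u = x**2 - 4*x - 1, dv = exp(3*x) dx, so v = exp(3*x)/3.
Apply parts 2 times (tabular method): alternate signs, differentiate u down to 0, integrate dv up.

(9*x**2 - 42*x + 5)*exp(3*x)/27 + C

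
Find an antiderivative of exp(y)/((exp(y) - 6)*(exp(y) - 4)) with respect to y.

log(exp(y) - 6)/2 - log(exp(y) - 4)/2 + C

Let u = e^y, du = e^y dy.
The integral becomes ∫ du/((u-6)(u-4)); decompose into partial fractions.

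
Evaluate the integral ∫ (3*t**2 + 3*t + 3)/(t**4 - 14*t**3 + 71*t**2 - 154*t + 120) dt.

31*log(t - 5)/2 - 63*log(t - 4)/2 + 39*log(t - 3)/2 - 7*log(t - 2)/2 + C

Factor the denominator: (t - 5)*(t - 4)*(t - 3)*(t - 2).
Partial-fraction decomposition: -7/(2*(t - 2)) + 39/(2*(t - 3)) - 63/(2*(t - 4)) + 31/(2*(t - 5)).
Integrate each term: A/(t−a) contributes A·log|t−a|.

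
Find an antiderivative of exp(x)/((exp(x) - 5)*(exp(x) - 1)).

log(exp(x) - 5)/4 - log(exp(x) - 1)/4 + C

Let u = e^x, du = e^x dx.
The integral becomes ∫ du/((u-5)(u-1)); decompose into partial fractions.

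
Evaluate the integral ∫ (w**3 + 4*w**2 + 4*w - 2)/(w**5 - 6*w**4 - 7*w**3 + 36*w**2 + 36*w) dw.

-log(w)/18 + 191*log(w - 6)/504 - 73*log(w - 3)/180 + 3*log(w + 1)/28 - log(w + 2)/40 + C

Factor the denominator: w*(w - 6)*(w - 3)*(w + 1)*(w + 2).
Partial-fraction decomposition: -1/(40*(w + 2)) + 3/(28*(w + 1)) - 73/(180*(w - 3)) + 191/(504*(w - 6)) - 1/(18*w).
Integrate each term: A/(w−a) contributes A·log|w−a|.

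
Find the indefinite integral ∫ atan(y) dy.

Use integration by parts with u = arctan(y), dv = dy.
Then du = 1/(y**2 + 1) dy.

y*atan(y) - log(y**2 + 1)/2 + C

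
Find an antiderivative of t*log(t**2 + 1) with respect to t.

Let u = t**2 + 1, so du = (2*t) dt.
The integral becomes (1/2)·∫ log(u) du; integrate by parts with u′=log(u), dv′=du.

t**2*log(t**2 + 1)/2 - t**2/2 + log(t**2 + 1)/2 + C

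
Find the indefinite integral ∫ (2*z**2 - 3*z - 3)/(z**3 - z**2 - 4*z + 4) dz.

-log(z - 2)/4 + 4*log(z - 1)/3 + 11*log(z + 2)/12 + C

Factor the denominator: (z - 2)*(z - 1)*(z + 2).
Partial-fraction decomposition: 11/(12*(z + 2)) + 4/(3*(z - 1)) - 1/(4*(z - 2)).
Integrate each term: A/(z−a) contributes A·log|z−a|.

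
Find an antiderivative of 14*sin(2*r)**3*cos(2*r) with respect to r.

7*sin(2*r)**4/4 + C

Let u = sin(2*r), so du = (2*cos(2*r)) dr.
Rewriting, the integral becomes 7·∫ u^3 du = 7·u^4/4.
Substituting back, u = sin(2*r).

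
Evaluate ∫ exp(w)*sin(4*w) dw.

exp(w)*sin(4*w)/17 - 4*exp(w)*cos(4*w)/17 + C

Let I denote the integral. Integrate by parts with u = sin(4*w), dv = exp(w) dw, so v = exp(w): I = exp(w)*sin(4*w) − 4·∫ exp(w)*cos(4*w) dw.
Apply parts again with u = cos(4*w), dv = exp(w) dw: ∫ exp(w)*cos(4*w) dw = exp(w)*cos(4*w) + 4·I. Substituting back brings back I: I = exp(w)*sin(4*w) - 4*exp(w)*cos(4*w) − 16·I.
Solving for I: (1 + 16)·I equals the remaining terms, so I = (1/17)·(exp(w)*sin(4*w) - 4*exp(w)*cos(4*w)).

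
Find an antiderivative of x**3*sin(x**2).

Let u = x², du = 2x dx; rewrite as (1/2)∫ u^1·sin(1u) du.
Now integrate by parts 1 time.

-x**2*cos(x**2)/2 + sin(x**2)/2 + C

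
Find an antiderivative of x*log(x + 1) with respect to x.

x**2*log(x + 1)/2 - x**2/4 + x/2 - log(x + 1)/2 + C

Use integration by parts with u = log(x + 1), dv = x dx.
Then du = 1/(x + 1) dx and v = x**2/2.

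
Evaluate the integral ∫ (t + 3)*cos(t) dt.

t*sin(t) + 3*sin(t) + cos(t) + C

Use integration by parts with u = t + 3, dv = cos(t) dt, so v = sin(t).
Apply parts 1 times (tabular method): alternate signs, differentiate u down to 0, integrate dv up.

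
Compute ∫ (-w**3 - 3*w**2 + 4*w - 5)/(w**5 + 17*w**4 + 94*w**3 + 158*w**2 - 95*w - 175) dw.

Factor the denominator: (w - 1)*(w + 1)*(w + 5)**2*(w + 7).
Partial-fraction decomposition: 163/(192*(w + 7)) - 517/(576*(w + 5)) + 25/(48*(w + 5)**2) + 11/(192*(w + 1)) - 5/(576*(w - 1)).
Integrate each term; A/(w−a) gives A·log|w−a|; A/(w−a)² gives −A/(w−a).

-5*log(w - 1)/576 + 11*log(w + 1)/192 - 517*log(w + 5)/576 + 163*log(w + 7)/192 - 25/(48*w + 240) + C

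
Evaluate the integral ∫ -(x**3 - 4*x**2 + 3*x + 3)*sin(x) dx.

Use integration by parts with u = x**3 - 4*x**2 + 3*x + 3, dv = -sin(x) dx, so v = cos(x).
Apply parts 3 times (tabular method): alternate signs, differentiate u down to 0, integrate dv up.

x**3*cos(x) - 3*x**2*sin(x) - 4*x**2*cos(x) + 8*x*sin(x) - 3*x*cos(x) + 3*sin(x) + 11*cos(x) + C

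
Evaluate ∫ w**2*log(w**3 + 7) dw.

Let u = w**3 + 7, so du = (3*w**2) dw.
The integral becomes (1/3)·∫ log(u) du; integrate by parts with u′=log(u), dv′=du.

w**3*log(w**3 + 7)/3 - w**3/3 + 7*log(w**3 + 7)/3 + C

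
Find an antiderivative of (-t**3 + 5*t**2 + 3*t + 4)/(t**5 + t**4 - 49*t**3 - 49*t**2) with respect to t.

log(t)/49 - 73*log(t - 7)/5488 - 7*log(t + 1)/48 + 571*log(t + 7)/4116 + 4/(49*t) + C

Factor the denominator: t**2*(t - 7)*(t + 1)*(t + 7).
Partial-fraction decomposition: 571/(4116*(t + 7)) - 7/(48*(t + 1)) - 73/(5488*(t - 7)) + 1/(49*t) - 4/(49*t**2).
Integrate each term; A/(t−a) gives A·log|t−a|; A/(t−a)² gives −A/(t−a).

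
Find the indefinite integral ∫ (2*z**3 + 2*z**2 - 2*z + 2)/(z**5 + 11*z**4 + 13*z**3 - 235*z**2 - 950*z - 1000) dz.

73*log(z - 5)/1575 + log(z + 2)/63 - 43*log(z + 4)/9 + 1061*log(z + 5)/225 - 94/(15*z + 75) + C

Factor the denominator: (z - 5)*(z + 2)*(z + 4)*(z + 5)**2.
Partial-fraction decomposition: 1061/(225*(z + 5)) + 94/(15*(z + 5)**2) - 43/(9*(z + 4)) + 1/(63*(z + 2)) + 73/(1575*(z - 5)).
Integrate each term; A/(z−a) gives A·log|z−a|; A/(z−a)² gives −A/(z−a).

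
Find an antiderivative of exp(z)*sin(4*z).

exp(z)*sin(4*z)/17 - 4*exp(z)*cos(4*z)/17 + C

Let I denote the integral. Integrate by parts with u = sin(4*z), dv = exp(z) dz, so v = exp(z): I = exp(z)*sin(4*z) − 4·∫ exp(z)*cos(4*z) dz.
Apply parts again with u = cos(4*z), dv = exp(z) dz: ∫ exp(z)*cos(4*z) dz = exp(z)*cos(4*z) + 4·I. Substituting back brings back I: I = exp(z)*sin(4*z) - 4*exp(z)*cos(4*z) − 16·I.
Solving for I: (1 + 16)·I equals the remaining terms, so I = (1/17)·(exp(z)*sin(4*z) - 4*exp(z)*cos(4*z)).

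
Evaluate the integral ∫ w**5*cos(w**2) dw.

Let u = w², du = 2w dw; rewrite as (1/2)∫ u^2·cos(1u) du.
Now integrate by parts 2 times.

w**4*sin(w**2)/2 + w**2*cos(w**2) - sin(w**2) + C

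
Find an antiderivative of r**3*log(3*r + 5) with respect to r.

Use integration by parts with u = log(3*r + 5), dv = r**3 dr.
Then du = 3/(3*r + 5) dr and v = r**4/4.

r**4*log(3*r + 5)/4 - r**4/16 + 5*r**3/36 - 25*r**2/72 + 125*r/108 - 625*log(3*r + 5)/324 + C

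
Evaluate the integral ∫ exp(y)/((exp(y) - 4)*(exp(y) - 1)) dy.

Let u = e^y, du = e^y dy.
The integral becomes ∫ du/((u-4)(u-1)); decompose into partial fractions.

log(exp(y) - 4)/3 - log(exp(y) - 1)/3 + C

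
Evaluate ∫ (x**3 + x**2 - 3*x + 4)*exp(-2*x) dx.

Use integration by parts with u = x**3 + x**2 - 3*x + 4, dv = exp(-2*x) dx, so v = -exp(-2*x)/2.
Apply parts 3 times (tabular method): alternate signs, differentiate u down to 0, integrate dv up.

(-4*x**3 - 10*x**2 + 2*x - 15)*exp(-2*x)/8 + C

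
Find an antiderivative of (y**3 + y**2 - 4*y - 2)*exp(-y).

Use integration by parts with u = y**3 + y**2 - 4*y - 2, dv = exp(-y) dy, so v = -exp(-y).
Apply parts 3 times (tabular method): alternate signs, differentiate u down to 0, integrate dv up.

(-y**3 - 4*y**2 - 4*y - 2)*exp(-y) + C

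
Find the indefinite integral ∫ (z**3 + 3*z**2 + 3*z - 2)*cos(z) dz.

Use integration by parts with u = z**3 + 3*z**2 + 3*z - 2, dv = cos(z) dz, so v = sin(z).
Apply parts 3 times (tabular method): alternate signs, differentiate u down to 0, integrate dv up.

z**3*sin(z) + 3*z**2*sin(z) + 3*z**2*cos(z) - 3*z*sin(z) + 6*z*cos(z) - 8*sin(z) - 3*cos(z) + C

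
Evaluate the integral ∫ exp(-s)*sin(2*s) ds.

Let I denote the integral. Integrate by parts with u = sin(2*s), dv = exp(-s) ds, so v = -exp(-s): I = -exp(-s)*sin(2*s) + 2·∫ exp(-s)*cos(2*s) ds.
Apply parts again with u = cos(2*s), dv = exp(-s) ds: ∫ exp(-s)*cos(2*s) ds = -exp(-s)*cos(2*s) − 2·I. Substituting back brings back I: I = -exp(-s)*sin(2*s) - 2*exp(-s)*cos(2*s) − 4·I.
Solving for I: (1 + 4)·I equals the remaining terms, so I = (1/5)·(-exp(-s)*sin(2*s) - 2*exp(-s)*cos(2*s)).

-exp(-s)*sin(2*s)/5 - 2*exp(-s)*cos(2*s)/5 + C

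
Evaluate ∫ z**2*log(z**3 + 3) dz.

z**3*log(z**3 + 3)/3 - z**3/3 + log(z**3 + 3) + C

Let u = z**3 + 3, so du = (3*z**2) dz.
The integral becomes (1/3)·∫ log(u) du; integrate by parts with u′=log(u), dv′=du.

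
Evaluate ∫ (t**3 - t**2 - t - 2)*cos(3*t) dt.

Use integration by parts with u = t**3 - t**2 - t - 2, dv = cos(3*t) dt, so v = sin(3*t)/3.
Apply parts 3 times (tabular method): alternate signs, differentiate u down to 0, integrate dv up.

t**3*sin(3*t)/3 - t**2*sin(3*t)/3 + t**2*cos(3*t)/3 - 5*t*sin(3*t)/9 - 2*t*cos(3*t)/9 - 16*sin(3*t)/27 - 5*cos(3*t)/27 + C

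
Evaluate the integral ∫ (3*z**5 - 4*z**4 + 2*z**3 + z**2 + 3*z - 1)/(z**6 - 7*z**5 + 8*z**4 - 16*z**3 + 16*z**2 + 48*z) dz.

-log(z)/48 + 18629*log(z - 6)/6720 - 19*log(z - 2)/64 + 4*log(z + 1)/35 + 69*log(z**2 + 4)/320 + 43*atan(z/2)/80 + C

Factor the denominator: z*(z - 6)*(z - 2)*(z + 1)*(z**2 + 4).
Partial-fraction decomposition: (69*z + 172)/(160*(z**2 + 4)) + 4/(35*(z + 1)) - 19/(64*(z - 2)) + 18629/(6720*(z - 6)) - 1/(48*z).
Integrate each term; A/(z−a) gives A·log|z−a|; the (Bz+D)/(z²+p²) term gives a log and an atan.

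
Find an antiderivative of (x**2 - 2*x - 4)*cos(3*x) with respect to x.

x**2*sin(3*x)/3 - 2*x*sin(3*x)/3 + 2*x*cos(3*x)/9 - 38*sin(3*x)/27 - 2*cos(3*x)/9 + C

Use integration by parts with u = x**2 - 2*x - 4, dv = cos(3*x) dx, so v = sin(3*x)/3.
Apply parts 2 times (tabular method): alternate signs, differentiate u down to 0, integrate dv up.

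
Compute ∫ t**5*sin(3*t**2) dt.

-t**4*cos(3*t**2)/6 + t**2*sin(3*t**2)/9 + cos(3*t**2)/27 + C

Let u = t², du = 2t dt; rewrite as (1/2)∫ u^2·sin(3u) du.
Now integrate by parts 2 times.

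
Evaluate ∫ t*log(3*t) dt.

t**2*(log(t) + log(3))/2 - t**2/4 + C

Use integration by parts with u = log(3*t), dv = t dt.
Then du = 1/t dt and v = t**2/2.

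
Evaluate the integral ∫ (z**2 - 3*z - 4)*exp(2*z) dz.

(z**2 - 4*z - 2)*exp(2*z)/2 + C

Use integration by parts with u = z**2 - 3*z - 4, dv = exp(2*z) dz, so v = exp(2*z)/2.
Apply parts 2 times (tabular method): alternate signs, differentiate u down to 0, integrate dv up.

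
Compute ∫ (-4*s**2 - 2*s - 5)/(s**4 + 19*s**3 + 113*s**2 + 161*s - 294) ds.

-11*log(s - 1)/448 + 137*log(s + 6)/7 - 1251*log(s + 7)/64 + 187/(8*s + 56) + C

Factor the denominator: (s - 1)*(s + 6)*(s + 7)**2.
Partial-fraction decomposition: -1251/(64*(s + 7)) - 187/(8*(s + 7)**2) + 137/(7*(s + 6)) - 11/(448*(s - 1)).
Integrate each term; A/(s−a) gives A·log|s−a|; A/(s−a)² gives −A/(s−a).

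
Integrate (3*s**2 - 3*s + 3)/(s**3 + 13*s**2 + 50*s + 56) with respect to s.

Factor the denominator: (s + 2)*(s + 4)*(s + 7).
Partial-fraction decomposition: 57/(5*(s + 7)) - 21/(2*(s + 4)) + 21/(10*(s + 2)).
Integrate each term: A/(s−a) contributes A·log|s−a|.

21*log(s + 2)/10 - 21*log(s + 4)/2 + 57*log(s + 7)/5 + C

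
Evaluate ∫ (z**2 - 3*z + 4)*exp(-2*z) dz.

Use integration by parts with u = z**2 - 3*z + 4, dv = exp(-2*z) dz, so v = -exp(-2*z)/2.
Apply parts 2 times (tabular method): alternate signs, differentiate u down to 0, integrate dv up.

(-z**2 + 2*z - 3)*exp(-2*z)/2 + C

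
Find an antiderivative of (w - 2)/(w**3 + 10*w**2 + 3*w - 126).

log(w - 3)/90 + 8*log(w + 6)/9 - 9*log(w + 7)/10 + C

Factor the denominator: (w - 3)*(w + 6)*(w + 7).
Partial-fraction decomposition: -9/(10*(w + 7)) + 8/(9*(w + 6)) + 1/(90*(w - 3)).
Integrate each term: A/(w−a) contributes A·log|w−a|.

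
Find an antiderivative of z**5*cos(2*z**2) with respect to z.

z**4*sin(2*z**2)/4 + z**2*cos(2*z**2)/4 - sin(2*z**2)/8 + C

Let u = z², du = 2z dz; rewrite as (1/2)∫ u^2·cos(2u) du.
Now integrate by parts 2 times.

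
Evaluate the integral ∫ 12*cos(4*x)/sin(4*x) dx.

Let u = sin(4*x), so du = (4*cos(4*x)) dx.
Rewriting, the integral becomes 3·∫ 1/u du = 3·log(u).
Substituting back, u = sin(4*x).

3*log(sin(4*x)) + C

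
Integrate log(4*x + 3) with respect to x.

x*log(4*x + 3) - x + 3*log(4*x + 3)/4 + C

Use integration by parts with u = log(4*x + 3), dv = dx.
Then du = 4/(4*x + 3) dx and v = x.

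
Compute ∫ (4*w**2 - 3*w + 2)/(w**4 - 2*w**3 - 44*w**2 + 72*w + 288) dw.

Factor the denominator: (w - 6)*(w - 4)*(w + 2)*(w + 6).
Partial-fraction decomposition: -41/(120*(w + 6)) + 1/(8*(w + 2)) - 9/(20*(w - 4)) + 2/(3*(w - 6)).
Integrate each term: A/(w−a) contributes A·log|w−a|.

2*log(w - 6)/3 - 9*log(w - 4)/20 + log(w + 2)/8 - 41*log(w + 6)/120 + C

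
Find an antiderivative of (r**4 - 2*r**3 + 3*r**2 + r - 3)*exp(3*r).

Use integration by parts with u = r**4 - 2*r**3 + 3*r**2 + r - 3, dv = exp(3*r) dr, so v = exp(3*r)/3.
Apply parts 4 times (tabular method): alternate signs, differentiate u down to 0, integrate dv up.

(27*r**4 - 90*r**3 + 171*r**2 - 87*r - 52)*exp(3*r)/81 + C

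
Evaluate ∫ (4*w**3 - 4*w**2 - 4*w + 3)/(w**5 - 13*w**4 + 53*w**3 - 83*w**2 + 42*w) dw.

Factor the denominator: w*(w - 7)*(w - 3)*(w - 2)*(w - 1).
Partial-fraction decomposition: 1/(12*(w - 1)) + 11/(10*(w - 2)) - 21/(8*(w - 3)) + 1151/(840*(w - 7)) + 1/(14*w).
Integrate each term: A/(w−a) contributes A·log|w−a|.

log(w)/14 + 1151*log(w - 7)/840 - 21*log(w - 3)/8 + 11*log(w - 2)/10 + log(w - 1)/12 + C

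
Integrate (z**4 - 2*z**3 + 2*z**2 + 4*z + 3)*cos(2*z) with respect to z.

z**4*sin(2*z)/2 - z**3*sin(2*z) + z**3*cos(2*z) - z**2*sin(2*z)/2 - 3*z**2*cos(2*z)/2 + 7*z*sin(2*z)/2 - z*cos(2*z)/2 + 7*sin(2*z)/4 + 7*cos(2*z)/4 + C

Use integration by parts with u = z**4 - 2*z**3 + 2*z**2 + 4*z + 3, dv = cos(2*z) dz, so v = sin(2*z)/2.
Apply parts 4 times (tabular method): alternate signs, differentiate u down to 0, integrate dv up.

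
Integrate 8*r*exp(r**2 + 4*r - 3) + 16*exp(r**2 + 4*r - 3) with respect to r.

4*exp(r**2 + 4*r - 3) + C

Let u = r**2 + 4*r - 3, so du = (2*r + 4) dr.
Rewriting, the integral becomes 4·∫ e^u du = 4·e^u.
Substituting back, u = r**2 + 4*r - 3.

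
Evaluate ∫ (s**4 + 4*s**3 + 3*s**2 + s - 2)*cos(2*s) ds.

s**4*sin(2*s)/2 + 2*s**3*sin(2*s) + s**3*cos(2*s) + 3*s**2*cos(2*s) - 5*s*sin(2*s)/2 - sin(2*s) - 5*cos(2*s)/4 + C

Use integration by parts with u = s**4 + 4*s**3 + 3*s**2 + s - 2, dv = cos(2*s) ds, so v = sin(2*s)/2.
Apply parts 4 times (tabular method): alternate signs, differentiate u down to 0, integrate dv up.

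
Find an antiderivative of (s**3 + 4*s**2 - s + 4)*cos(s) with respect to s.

Use integration by parts with u = s**3 + 4*s**2 - s + 4, dv = cos(s) ds, so v = sin(s).
Apply parts 3 times (tabular method): alternate signs, differentiate u down to 0, integrate dv up.

s**3*sin(s) + 4*s**2*sin(s) + 3*s**2*cos(s) - 7*s*sin(s) + 8*s*cos(s) - 4*sin(s) - 7*cos(s) + C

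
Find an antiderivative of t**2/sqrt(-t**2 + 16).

-t*sqrt(-t**2 + 16)/2 + 8*asin(t/4) + C

Substitute t = 4·sin(θ), so dt = 4·cos(θ) dθ and the radical becomes sqrt(-t**2 + 16) = 4·cos(θ) by the Pythagorean identity.
Integrate the resulting trig expression in θ, then back-substitute θ = asin(t/4), sin(θ) = t/4, cos(θ) = sqrt(-t**2 + 16)/4 (absorbing any constant into C).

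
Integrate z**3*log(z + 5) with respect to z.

Use integration by parts with u = log(z + 5), dv = z**3 dz.
Then du = 1/(z + 5) dz and v = z**4/4.

z**4*log(z + 5)/4 - z**4/16 + 5*z**3/12 - 25*z**2/8 + 125*z/4 - 625*log(z + 5)/4 + C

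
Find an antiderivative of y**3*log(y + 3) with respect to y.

y**4*log(y + 3)/4 - y**4/16 + y**3/4 - 9*y**2/8 + 27*y/4 - 81*log(y + 3)/4 + C

Use integration by parts with u = log(y + 3), dv = y**3 dy.
Then du = 1/(y + 3) dy and v = y**4/4.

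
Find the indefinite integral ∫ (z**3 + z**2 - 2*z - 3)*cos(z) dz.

z**3*sin(z) + z**2*sin(z) + 3*z**2*cos(z) - 8*z*sin(z) + 2*z*cos(z) - 5*sin(z) - 8*cos(z) + C

Use integration by parts with u = z**3 + z**2 - 2*z - 3, dv = cos(z) dz, so v = sin(z).
Apply parts 3 times (tabular method): alternate signs, differentiate u down to 0, integrate dv up.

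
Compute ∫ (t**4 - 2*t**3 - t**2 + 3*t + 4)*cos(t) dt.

Use integration by parts with u = t**4 - 2*t**3 - t**2 + 3*t + 4, dv = cos(t) dt, so v = sin(t).
Apply parts 4 times (tabular method): alternate signs, differentiate u down to 0, integrate dv up.

t**4*sin(t) - 2*t**3*sin(t) + 4*t**3*cos(t) - 13*t**2*sin(t) - 6*t**2*cos(t) + 15*t*sin(t) - 26*t*cos(t) + 30*sin(t) + 15*cos(t) + C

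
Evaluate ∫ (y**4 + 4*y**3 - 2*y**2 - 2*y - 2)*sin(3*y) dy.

-y**4*cos(3*y)/3 + 4*y**3*sin(3*y)/9 - 4*y**3*cos(3*y)/3 + 4*y**2*sin(3*y)/3 + 10*y**2*cos(3*y)/9 - 20*y*sin(3*y)/27 + 14*y*cos(3*y)/9 - 14*sin(3*y)/27 + 34*cos(3*y)/81 + C

Use integration by parts with u = y**4 + 4*y**3 - 2*y**2 - 2*y - 2, dv = sin(3*y) dy, so v = -cos(3*y)/3.
Apply parts 4 times (tabular method): alternate signs, differentiate u down to 0, integrate dv up.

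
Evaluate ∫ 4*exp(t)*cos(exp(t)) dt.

Let u = exp(t), so du = (exp(t)) dt.
Rewriting, the integral becomes 4·∫ cos(u) du = 4·sin(u).
Substituting back, u = exp(t).

4*sin(exp(t)) + C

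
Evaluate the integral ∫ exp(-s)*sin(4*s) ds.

Let I denote the integral. Integrate by parts with u = sin(4*s), dv = exp(-s) ds, so v = -exp(-s): I = -exp(-s)*sin(4*s) + 4·∫ exp(-s)*cos(4*s) ds.
Apply parts again with u = cos(4*s), dv = exp(-s) ds: ∫ exp(-s)*cos(4*s) ds = -exp(-s)*cos(4*s) − 4·I. Substituting back brings back I: I = -exp(-s)*sin(4*s) - 4*exp(-s)*cos(4*s) − 16·I.
Solving for I: (1 + 16)·I equals the remaining terms, so I = (1/17)·(-exp(-s)*sin(4*s) - 4*exp(-s)*cos(4*s)).

-exp(-s)*sin(4*s)/17 - 4*exp(-s)*cos(4*s)/17 + C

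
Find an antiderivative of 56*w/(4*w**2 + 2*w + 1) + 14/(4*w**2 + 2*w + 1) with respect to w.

Let u = 4*w**2 + 2*w + 1, so du = (8*w + 2) dw.
Rewriting, the integral becomes 7·∫ 1/u du = 7·log(u).
Substituting back, u = 4*w**2 + 2*w + 1.

7*log(4*w**2 + 2*w + 1) + C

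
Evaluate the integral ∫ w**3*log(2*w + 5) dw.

Use integration by parts with u = log(2*w + 5), dv = w**3 dw.
Then du = 2/(2*w + 5) dw and v = w**4/4.

w**4*log(2*w + 5)/4 - w**4/16 + 5*w**3/24 - 25*w**2/32 + 125*w/32 - 625*log(2*w + 5)/64 + C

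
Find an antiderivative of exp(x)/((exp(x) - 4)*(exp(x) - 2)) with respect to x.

log(exp(x) - 4)/2 - log(exp(x) - 2)/2 + C

Let u = e^x, du = e^x dx.
The integral becomes ∫ du/((u-4)(u-2)); decompose into partial fractions.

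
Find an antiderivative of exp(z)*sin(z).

exp(z)*sin(z)/2 - exp(z)*cos(z)/2 + C

Let I denote the integral. Integrate by parts with u = sin(z), dv = exp(z) dz, so v = exp(z): I = exp(z)*sin(z) − ∫ exp(z)*cos(z) dz.
Apply parts again with u = cos(z), dv = exp(z) dz: ∫ exp(z)*cos(z) dz = exp(z)*cos(z) + I. Substituting back brings back I: I = exp(z)*sin(z) - exp(z)*cos(z) − I.
Solving for I: (1 + 1)·I equals the remaining terms, so I = (1/2)·(exp(z)*sin(z) - exp(z)*cos(z)).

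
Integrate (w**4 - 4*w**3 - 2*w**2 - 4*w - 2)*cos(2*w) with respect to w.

w**4*sin(2*w)/2 - 2*w**3*sin(2*w) + w**3*cos(2*w) - 5*w**2*sin(2*w)/2 - 3*w**2*cos(2*w) + w*sin(2*w) - 5*w*cos(2*w)/2 + sin(2*w)/4 + cos(2*w)/2 + C

Use integration by parts with u = w**4 - 4*w**3 - 2*w**2 - 4*w - 2, dv = cos(2*w) dw, so v = sin(2*w)/2.
Apply parts 4 times (tabular method): alternate signs, differentiate u down to 0, integrate dv up.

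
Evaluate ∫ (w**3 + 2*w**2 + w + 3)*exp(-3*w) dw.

Use integration by parts with u = w**3 + 2*w**2 + w + 3, dv = exp(-3*w) dw, so v = -exp(-3*w)/3.
Apply parts 3 times (tabular method): alternate signs, differentiate u down to 0, integrate dv up.

(-w**3 - 3*w**2 - 3*w - 4)*exp(-3*w)/3 + C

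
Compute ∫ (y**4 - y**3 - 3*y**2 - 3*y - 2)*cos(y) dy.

Use integration by parts with u = y**4 - y**3 - 3*y**2 - 3*y - 2, dv = cos(y) dy, so v = sin(y).
Apply parts 4 times (tabular method): alternate signs, differentiate u down to 0, integrate dv up.

y**4*sin(y) - y**3*sin(y) + 4*y**3*cos(y) - 15*y**2*sin(y) - 3*y**2*cos(y) + 3*y*sin(y) - 30*y*cos(y) + 28*sin(y) + 3*cos(y) + C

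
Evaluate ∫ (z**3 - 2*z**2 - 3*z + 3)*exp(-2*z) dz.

Use integration by parts with u = z**3 - 2*z**2 - 3*z + 3, dv = exp(-2*z) dz, so v = -exp(-2*z)/2.
Apply parts 3 times (tabular method): alternate signs, differentiate u down to 0, integrate dv up.

(-4*z**3 + 2*z**2 + 14*z - 5)*exp(-2*z)/8 + C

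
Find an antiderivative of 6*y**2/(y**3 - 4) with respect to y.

Let u = y**3 - 4, so du = (3*y**2) dy.
Rewriting, the integral becomes 2·∫ 1/u du = 2·log(u).
Substituting back, u = y**3 - 4.

2*log(y**3 - 4) + C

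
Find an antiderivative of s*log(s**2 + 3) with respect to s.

s**2*log(s**2 + 3)/2 - s**2/2 + 3*log(s**2 + 3)/2 + C

Let u = s**2 + 3, so du = (2*s) ds.
The integral becomes (1/2)·∫ log(u) du; integrate by parts with u′=log(u), dv′=du.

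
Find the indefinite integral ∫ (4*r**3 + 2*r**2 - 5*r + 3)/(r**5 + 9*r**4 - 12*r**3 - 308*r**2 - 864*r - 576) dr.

Factor the denominator: (r - 6)*(r + 1)*(r + 4)**2*(r + 6).
Partial-fraction decomposition: -253/(80*(r + 6)) + 461/(150*(r + 4)) - 67/(20*(r + 4)**2) - 2/(105*(r + 1)) + 303/(2800*(r - 6)).
Integrate each term; A/(r−a) gives A·log|r−a|; A/(r−a)² gives −A/(r−a).

303*log(r - 6)/2800 - 2*log(r + 1)/105 + 461*log(r + 4)/150 - 253*log(r + 6)/80 + 67/(20*r + 80) + C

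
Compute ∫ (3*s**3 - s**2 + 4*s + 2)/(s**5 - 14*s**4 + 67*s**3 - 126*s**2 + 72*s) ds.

Factor the denominator: s*(s - 6)*(s - 4)*(s - 3)*(s - 1).
Partial-fraction decomposition: -4/(15*(s - 1)) + 43/(9*(s - 3)) - 97/(12*(s - 4)) + 319/(90*(s - 6)) + 1/(36*s).
Integrate each term: A/(s−a) contributes A·log|s−a|.

log(s)/36 + 319*log(s - 6)/90 - 97*log(s - 4)/12 + 43*log(s - 3)/9 - 4*log(s - 1)/15 + C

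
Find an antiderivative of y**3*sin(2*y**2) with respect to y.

Let u = y², du = 2y dy; rewrite as (1/2)∫ u^1·sin(2u) du.
Now integrate by parts 1 time.

-y**2*cos(2*y**2)/4 + sin(2*y**2)/8 + C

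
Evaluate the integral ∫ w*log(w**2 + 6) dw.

Let u = w**2 + 6, so du = (2*w) dw.
The integral becomes (1/2)·∫ log(u) du; integrate by parts with u′=log(u), dv′=du.

w**2*log(w**2 + 6)/2 - w**2/2 + 3*log(w**2 + 6) + C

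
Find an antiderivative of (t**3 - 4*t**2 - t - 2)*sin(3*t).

Use integration by parts with u = t**3 - 4*t**2 - t - 2, dv = sin(3*t) dt, so v = -cos(3*t)/3.
Apply parts 3 times (tabular method): alternate signs, differentiate u down to 0, integrate dv up.

-t**3*cos(3*t)/3 + t**2*sin(3*t)/3 + 4*t**2*cos(3*t)/3 - 8*t*sin(3*t)/9 + 5*t*cos(3*t)/9 - 5*sin(3*t)/27 + 10*cos(3*t)/27 + C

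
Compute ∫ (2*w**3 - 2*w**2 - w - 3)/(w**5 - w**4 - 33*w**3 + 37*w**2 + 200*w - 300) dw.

4*log(w - 5)/15 - 524*log(w - 2)/3675 + 9*log(w + 3)/50 - 149*log(w + 5)/490 + 1/(35*w - 70) + C

Factor the denominator: (w - 5)*(w - 2)**2*(w + 3)*(w + 5).
Partial-fraction decomposition: -149/(490*(w + 5)) + 9/(50*(w + 3)) - 524/(3675*(w - 2)) - 1/(35*(w - 2)**2) + 4/(15*(w - 5)).
Integrate each term; A/(w−a) gives A·log|w−a|; A/(w−a)² gives −A/(w−a).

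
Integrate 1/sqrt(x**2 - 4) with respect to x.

log(x + sqrt(x**2 - 4)) + C

Substitute x = 2·sec(θ), so dx = 2·sec(θ)*tan(θ) dθ and the radical becomes sqrt(x**2 - 4) = 2·tan(θ) by the Pythagorean identity.
Integrate the resulting trig expression in θ, then back-substitute sec(θ) = x/2, tan(θ) = sqrt(x**2 - 4)/2 (absorbing any constant into C).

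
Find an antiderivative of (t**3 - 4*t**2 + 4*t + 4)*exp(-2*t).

(-4*t**3 + 10*t**2 - 6*t - 19)*exp(-2*t)/8 + C

Use integration by parts with u = t**3 - 4*t**2 + 4*t + 4, dv = exp(-2*t) dt, so v = -exp(-2*t)/2.
Apply parts 3 times (tabular method): alternate signs, differentiate u down to 0, integrate dv up.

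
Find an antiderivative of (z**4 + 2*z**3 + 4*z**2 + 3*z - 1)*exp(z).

(z**4 - 2*z**3 + 10*z**2 - 17*z + 16)*exp(z) + C

Use integration by parts with u = z**4 + 2*z**3 + 4*z**2 + 3*z - 1, dv = exp(z) dz, so v = exp(z).
Apply parts 4 times (tabular method): alternate signs, differentiate u down to 0, integrate dv up.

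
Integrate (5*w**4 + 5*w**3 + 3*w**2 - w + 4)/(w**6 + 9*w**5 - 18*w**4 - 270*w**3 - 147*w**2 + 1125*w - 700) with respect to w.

Factor the denominator: (w - 5)*(w - 1)**2*(w + 4)*(w + 5)*(w + 7).
Partial-fraction decomposition: -653/(288*(w + 7)) + 323/(90*(w + 5)) - 1016/(675*(w + 4)) - 271/(7200*(w - 1)) - 1/(60*(w - 1)**2) + 239/(1080*(w - 5)).
Integrate each term; A/(w−a) gives A·log|w−a|; A/(w−a)² gives −A/(w−a).

239*log(w - 5)/1080 - 271*log(w - 1)/7200 - 1016*log(w + 4)/675 + 323*log(w + 5)/90 - 653*log(w + 7)/288 + 1/(60*w - 60) + C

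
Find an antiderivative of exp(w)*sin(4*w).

Let I denote the integral. Integrate by parts with u = sin(4*w), dv = exp(w) dw, so v = exp(w): I = exp(w)*sin(4*w) − 4·∫ exp(w)*cos(4*w) dw.
Apply parts again with u = cos(4*w), dv = exp(w) dw: ∫ exp(w)*cos(4*w) dw = exp(w)*cos(4*w) + 4·I. Substituting back brings back I: I = exp(w)*sin(4*w) - 4*exp(w)*cos(4*w) − 16·I.
Solving for I: (1 + 16)·I equals the remaining terms, so I = (1/17)·(exp(w)*sin(4*w) - 4*exp(w)*cos(4*w)).

exp(w)*sin(4*w)/17 - 4*exp(w)*cos(4*w)/17 + C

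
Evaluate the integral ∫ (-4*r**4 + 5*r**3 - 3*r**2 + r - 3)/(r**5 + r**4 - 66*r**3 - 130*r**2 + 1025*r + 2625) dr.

Factor the denominator: (r - 7)*(r - 5)*(r + 3)*(r + 5)**2.
Partial-fraction decomposition: -401/(450*(r + 5)) + 401/(30*(r + 5)**2) - 123/(80*(r + 3)) + 487/(400*(r - 5)) - 251/(90*(r - 7)).
Integrate each term; A/(r−a) gives A·log|r−a|; A/(r−a)² gives −A/(r−a).

-251*log(r - 7)/90 + 487*log(r - 5)/400 - 123*log(r + 3)/80 - 401*log(r + 5)/450 - 401/(30*r + 150) + C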